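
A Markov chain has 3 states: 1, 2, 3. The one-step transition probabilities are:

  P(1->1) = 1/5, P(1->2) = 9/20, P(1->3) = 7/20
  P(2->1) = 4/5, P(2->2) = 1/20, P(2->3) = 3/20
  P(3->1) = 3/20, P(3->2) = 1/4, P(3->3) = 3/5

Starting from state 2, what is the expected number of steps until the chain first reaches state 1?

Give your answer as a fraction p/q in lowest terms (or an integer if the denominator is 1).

Answer: 220/137

Derivation:
Let h_i = expected steps to first reach 1 from state i.
Boundary: h_1 = 0.
First-step equations for the other states:
  h_2 = 1 + 4/5*h_1 + 1/20*h_2 + 3/20*h_3
  h_3 = 1 + 3/20*h_1 + 1/4*h_2 + 3/5*h_3

Substituting h_1 = 0 and rearranging gives the linear system (I - Q) h = 1:
  [19/20, -3/20] . (h_2, h_3) = 1
  [-1/4, 2/5] . (h_2, h_3) = 1

Solving yields:
  h_2 = 220/137
  h_3 = 480/137

Starting state is 2, so the expected hitting time is h_2 = 220/137.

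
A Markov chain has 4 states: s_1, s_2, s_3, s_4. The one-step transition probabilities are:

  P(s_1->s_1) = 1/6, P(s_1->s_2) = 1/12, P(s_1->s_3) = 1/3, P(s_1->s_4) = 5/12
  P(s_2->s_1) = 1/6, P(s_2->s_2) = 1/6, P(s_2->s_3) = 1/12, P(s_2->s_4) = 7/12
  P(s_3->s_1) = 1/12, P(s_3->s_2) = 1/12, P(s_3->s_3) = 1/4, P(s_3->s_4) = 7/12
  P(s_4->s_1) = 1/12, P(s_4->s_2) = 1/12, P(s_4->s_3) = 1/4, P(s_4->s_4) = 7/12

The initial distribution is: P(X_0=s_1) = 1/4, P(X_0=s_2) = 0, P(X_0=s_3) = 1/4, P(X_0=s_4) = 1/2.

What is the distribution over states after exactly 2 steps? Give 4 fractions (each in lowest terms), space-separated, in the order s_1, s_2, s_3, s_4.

Propagating the distribution step by step (d_{t+1} = d_t * P):
d_0 = (s_1=1/4, s_2=0, s_3=1/4, s_4=1/2)
  d_1[s_1] = 1/4*1/6 + 0*1/6 + 1/4*1/12 + 1/2*1/12 = 5/48
  d_1[s_2] = 1/4*1/12 + 0*1/6 + 1/4*1/12 + 1/2*1/12 = 1/12
  d_1[s_3] = 1/4*1/3 + 0*1/12 + 1/4*1/4 + 1/2*1/4 = 13/48
  d_1[s_4] = 1/4*5/12 + 0*7/12 + 1/4*7/12 + 1/2*7/12 = 13/24
d_1 = (s_1=5/48, s_2=1/12, s_3=13/48, s_4=13/24)
  d_2[s_1] = 5/48*1/6 + 1/12*1/6 + 13/48*1/12 + 13/24*1/12 = 19/192
  d_2[s_2] = 5/48*1/12 + 1/12*1/6 + 13/48*1/12 + 13/24*1/12 = 13/144
  d_2[s_3] = 5/48*1/3 + 1/12*1/12 + 13/48*1/4 + 13/24*1/4 = 47/192
  d_2[s_4] = 5/48*5/12 + 1/12*7/12 + 13/48*7/12 + 13/24*7/12 = 163/288
d_2 = (s_1=19/192, s_2=13/144, s_3=47/192, s_4=163/288)

Answer: 19/192 13/144 47/192 163/288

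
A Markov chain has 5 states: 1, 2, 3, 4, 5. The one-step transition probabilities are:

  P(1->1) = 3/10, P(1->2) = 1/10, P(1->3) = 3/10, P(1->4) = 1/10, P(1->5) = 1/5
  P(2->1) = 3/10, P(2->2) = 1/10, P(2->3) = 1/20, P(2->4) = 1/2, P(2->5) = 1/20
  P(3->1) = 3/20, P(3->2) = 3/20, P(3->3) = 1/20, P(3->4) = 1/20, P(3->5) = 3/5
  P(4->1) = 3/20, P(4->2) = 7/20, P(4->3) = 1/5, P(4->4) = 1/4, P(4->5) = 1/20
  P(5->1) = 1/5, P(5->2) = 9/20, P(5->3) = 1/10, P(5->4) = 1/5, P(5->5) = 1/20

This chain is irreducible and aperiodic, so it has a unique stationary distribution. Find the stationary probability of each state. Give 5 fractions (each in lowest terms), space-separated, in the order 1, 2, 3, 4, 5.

Answer: 11662/51645 3859/17215 7739/51645 12079/51645 8588/51645

Derivation:
The stationary distribution satisfies pi = pi * P, i.e.:
  pi_1 = 3/10*pi_1 + 3/10*pi_2 + 3/20*pi_3 + 3/20*pi_4 + 1/5*pi_5
  pi_2 = 1/10*pi_1 + 1/10*pi_2 + 3/20*pi_3 + 7/20*pi_4 + 9/20*pi_5
  pi_3 = 3/10*pi_1 + 1/20*pi_2 + 1/20*pi_3 + 1/5*pi_4 + 1/10*pi_5
  pi_4 = 1/10*pi_1 + 1/2*pi_2 + 1/20*pi_3 + 1/4*pi_4 + 1/5*pi_5
  pi_5 = 1/5*pi_1 + 1/20*pi_2 + 3/5*pi_3 + 1/20*pi_4 + 1/20*pi_5
with normalization: pi_1 + pi_2 + pi_3 + pi_4 + pi_5 = 1.

Using the first 4 balance equations plus normalization, the linear system A*pi = b is:
  [-7/10, 3/10, 3/20, 3/20, 1/5] . pi = 0
  [1/10, -9/10, 3/20, 7/20, 9/20] . pi = 0
  [3/10, 1/20, -19/20, 1/5, 1/10] . pi = 0
  [1/10, 1/2, 1/20, -3/4, 1/5] . pi = 0
  [1, 1, 1, 1, 1] . pi = 1

Solving yields:
  pi_1 = 11662/51645
  pi_2 = 3859/17215
  pi_3 = 7739/51645
  pi_4 = 12079/51645
  pi_5 = 8588/51645

Verification (pi * P):
  11662/51645*3/10 + 3859/17215*3/10 + 7739/51645*3/20 + 12079/51645*3/20 + 8588/51645*1/5 = 11662/51645 = pi_1  (ok)
  11662/51645*1/10 + 3859/17215*1/10 + 7739/51645*3/20 + 12079/51645*7/20 + 8588/51645*9/20 = 3859/17215 = pi_2  (ok)
  11662/51645*3/10 + 3859/17215*1/20 + 7739/51645*1/20 + 12079/51645*1/5 + 8588/51645*1/10 = 7739/51645 = pi_3  (ok)
  11662/51645*1/10 + 3859/17215*1/2 + 7739/51645*1/20 + 12079/51645*1/4 + 8588/51645*1/5 = 12079/51645 = pi_4  (ok)
  11662/51645*1/5 + 3859/17215*1/20 + 7739/51645*3/5 + 12079/51645*1/20 + 8588/51645*1/20 = 8588/51645 = pi_5  (ok)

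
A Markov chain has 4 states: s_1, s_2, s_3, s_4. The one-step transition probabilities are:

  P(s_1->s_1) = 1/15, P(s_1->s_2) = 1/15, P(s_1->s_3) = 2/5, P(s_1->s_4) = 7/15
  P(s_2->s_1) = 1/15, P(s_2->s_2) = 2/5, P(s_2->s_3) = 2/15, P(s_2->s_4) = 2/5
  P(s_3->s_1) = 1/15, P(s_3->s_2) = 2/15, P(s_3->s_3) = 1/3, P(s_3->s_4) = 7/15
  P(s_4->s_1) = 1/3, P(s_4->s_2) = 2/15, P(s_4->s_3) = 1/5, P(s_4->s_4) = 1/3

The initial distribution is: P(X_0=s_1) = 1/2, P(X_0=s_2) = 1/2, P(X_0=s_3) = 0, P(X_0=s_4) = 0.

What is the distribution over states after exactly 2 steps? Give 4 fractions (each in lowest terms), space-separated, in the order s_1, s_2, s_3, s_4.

Propagating the distribution step by step (d_{t+1} = d_t * P):
d_0 = (s_1=1/2, s_2=1/2, s_3=0, s_4=0)
  d_1[s_1] = 1/2*1/15 + 1/2*1/15 + 0*1/15 + 0*1/3 = 1/15
  d_1[s_2] = 1/2*1/15 + 1/2*2/5 + 0*2/15 + 0*2/15 = 7/30
  d_1[s_3] = 1/2*2/5 + 1/2*2/15 + 0*1/3 + 0*1/5 = 4/15
  d_1[s_4] = 1/2*7/15 + 1/2*2/5 + 0*7/15 + 0*1/3 = 13/30
d_1 = (s_1=1/15, s_2=7/30, s_3=4/15, s_4=13/30)
  d_2[s_1] = 1/15*1/15 + 7/30*1/15 + 4/15*1/15 + 13/30*1/3 = 41/225
  d_2[s_2] = 1/15*1/15 + 7/30*2/5 + 4/15*2/15 + 13/30*2/15 = 43/225
  d_2[s_3] = 1/15*2/5 + 7/30*2/15 + 4/15*1/3 + 13/30*1/5 = 7/30
  d_2[s_4] = 1/15*7/15 + 7/30*2/5 + 4/15*7/15 + 13/30*1/3 = 59/150
d_2 = (s_1=41/225, s_2=43/225, s_3=7/30, s_4=59/150)

Answer: 41/225 43/225 7/30 59/150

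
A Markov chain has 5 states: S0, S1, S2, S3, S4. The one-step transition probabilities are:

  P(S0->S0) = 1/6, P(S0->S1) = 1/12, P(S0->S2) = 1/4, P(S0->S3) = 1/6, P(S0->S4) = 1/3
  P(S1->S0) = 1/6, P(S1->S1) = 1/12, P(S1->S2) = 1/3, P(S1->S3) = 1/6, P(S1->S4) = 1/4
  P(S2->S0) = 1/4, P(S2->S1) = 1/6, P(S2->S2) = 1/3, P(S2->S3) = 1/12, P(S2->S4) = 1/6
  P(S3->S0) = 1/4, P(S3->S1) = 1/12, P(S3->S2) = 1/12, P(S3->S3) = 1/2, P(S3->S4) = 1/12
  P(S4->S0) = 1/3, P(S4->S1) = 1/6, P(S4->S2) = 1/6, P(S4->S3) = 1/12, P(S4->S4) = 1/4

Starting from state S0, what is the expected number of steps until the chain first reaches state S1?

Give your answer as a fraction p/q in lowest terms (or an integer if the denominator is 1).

Let h_i = expected steps to first reach S1 from state i.
Boundary: h_S1 = 0.
First-step equations for the other states:
  h_S0 = 1 + 1/6*h_S0 + 1/12*h_S1 + 1/4*h_S2 + 1/6*h_S3 + 1/3*h_S4
  h_S2 = 1 + 1/4*h_S0 + 1/6*h_S1 + 1/3*h_S2 + 1/12*h_S3 + 1/6*h_S4
  h_S3 = 1 + 1/4*h_S0 + 1/12*h_S1 + 1/12*h_S2 + 1/2*h_S3 + 1/12*h_S4
  h_S4 = 1 + 1/3*h_S0 + 1/6*h_S1 + 1/6*h_S2 + 1/12*h_S3 + 1/4*h_S4

Substituting h_S1 = 0 and rearranging gives the linear system (I - Q) h = 1:
  [5/6, -1/4, -1/6, -1/3] . (h_S0, h_S2, h_S3, h_S4) = 1
  [-1/4, 2/3, -1/12, -1/6] . (h_S0, h_S2, h_S3, h_S4) = 1
  [-1/4, -1/12, 1/2, -1/12] . (h_S0, h_S2, h_S3, h_S4) = 1
  [-1/3, -1/6, -1/12, 3/4] . (h_S0, h_S2, h_S3, h_S4) = 1

Solving yields:
  h_S0 = 3228/389
  h_S2 = 2964/389
  h_S3 = 3384/389
  h_S4 = 2988/389

Starting state is S0, so the expected hitting time is h_S0 = 3228/389.

Answer: 3228/389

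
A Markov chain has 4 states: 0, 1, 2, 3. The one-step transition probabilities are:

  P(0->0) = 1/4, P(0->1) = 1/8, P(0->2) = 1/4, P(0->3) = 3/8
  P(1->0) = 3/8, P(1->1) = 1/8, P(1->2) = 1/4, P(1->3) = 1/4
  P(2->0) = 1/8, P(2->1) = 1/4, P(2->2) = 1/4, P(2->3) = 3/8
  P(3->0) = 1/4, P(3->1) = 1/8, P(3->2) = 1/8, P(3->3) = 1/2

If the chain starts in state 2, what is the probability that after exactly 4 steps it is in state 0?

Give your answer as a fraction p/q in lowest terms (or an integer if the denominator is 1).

Computing P^4 by repeated multiplication:
P^1 =
  0: [1/4, 1/8, 1/4, 3/8]
  1: [3/8, 1/8, 1/4, 1/4]
  2: [1/8, 1/4, 1/4, 3/8]
  3: [1/4, 1/8, 1/8, 1/2]
P^2 =
  0: [15/64, 5/32, 13/64, 13/32]
  1: [15/64, 5/32, 7/32, 25/64]
  2: [1/4, 5/32, 13/64, 25/64]
  3: [1/4, 9/64, 3/16, 27/64]
P^3 =
  0: [125/512, 77/512, 51/256, 13/32]
  1: [31/128, 39/256, 103/512, 207/512]
  2: [125/512, 77/512, 103/512, 207/512]
  3: [125/512, 19/128, 101/512, 105/256]
P^4 =
  0: [999/4096, 307/2048, 51/256, 1667/4096]
  1: [999/4096, 615/4096, 817/4096, 1665/4096]
  2: [499/2048, 615/4096, 817/4096, 833/2048]
  3: [999/4096, 613/4096, 407/2048, 835/2048]

(P^4)[2 -> 0] = 499/2048

Answer: 499/2048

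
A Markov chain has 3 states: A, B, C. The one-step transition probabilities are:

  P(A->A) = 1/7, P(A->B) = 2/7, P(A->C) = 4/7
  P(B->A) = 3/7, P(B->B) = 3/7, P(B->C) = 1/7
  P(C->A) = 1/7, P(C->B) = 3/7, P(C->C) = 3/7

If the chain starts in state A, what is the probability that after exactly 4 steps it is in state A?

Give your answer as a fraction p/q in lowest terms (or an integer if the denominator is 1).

Answer: 615/2401

Derivation:
Computing P^4 by repeated multiplication:
P^1 =
  A: [1/7, 2/7, 4/7]
  B: [3/7, 3/7, 1/7]
  C: [1/7, 3/7, 3/7]
P^2 =
  A: [11/49, 20/49, 18/49]
  B: [13/49, 18/49, 18/49]
  C: [13/49, 20/49, 16/49]
P^3 =
  A: [89/343, 136/343, 118/343]
  B: [85/343, 134/343, 124/343]
  C: [89/343, 134/343, 120/343]
P^4 =
  A: [615/2401, 940/2401, 846/2401]
  B: [611/2401, 944/2401, 846/2401]
  C: [611/2401, 940/2401, 850/2401]

(P^4)[A -> A] = 615/2401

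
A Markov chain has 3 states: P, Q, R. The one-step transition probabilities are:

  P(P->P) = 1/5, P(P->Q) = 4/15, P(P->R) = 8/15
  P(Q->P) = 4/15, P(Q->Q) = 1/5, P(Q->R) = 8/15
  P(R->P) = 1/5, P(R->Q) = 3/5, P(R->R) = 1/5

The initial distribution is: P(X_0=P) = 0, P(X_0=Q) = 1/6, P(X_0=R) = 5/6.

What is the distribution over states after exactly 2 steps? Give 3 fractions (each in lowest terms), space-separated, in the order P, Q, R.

Propagating the distribution step by step (d_{t+1} = d_t * P):
d_0 = (P=0, Q=1/6, R=5/6)
  d_1[P] = 0*1/5 + 1/6*4/15 + 5/6*1/5 = 19/90
  d_1[Q] = 0*4/15 + 1/6*1/5 + 5/6*3/5 = 8/15
  d_1[R] = 0*8/15 + 1/6*8/15 + 5/6*1/5 = 23/90
d_1 = (P=19/90, Q=8/15, R=23/90)
  d_2[P] = 19/90*1/5 + 8/15*4/15 + 23/90*1/5 = 53/225
  d_2[Q] = 19/90*4/15 + 8/15*1/5 + 23/90*3/5 = 427/1350
  d_2[R] = 19/90*8/15 + 8/15*8/15 + 23/90*1/5 = 121/270
d_2 = (P=53/225, Q=427/1350, R=121/270)

Answer: 53/225 427/1350 121/270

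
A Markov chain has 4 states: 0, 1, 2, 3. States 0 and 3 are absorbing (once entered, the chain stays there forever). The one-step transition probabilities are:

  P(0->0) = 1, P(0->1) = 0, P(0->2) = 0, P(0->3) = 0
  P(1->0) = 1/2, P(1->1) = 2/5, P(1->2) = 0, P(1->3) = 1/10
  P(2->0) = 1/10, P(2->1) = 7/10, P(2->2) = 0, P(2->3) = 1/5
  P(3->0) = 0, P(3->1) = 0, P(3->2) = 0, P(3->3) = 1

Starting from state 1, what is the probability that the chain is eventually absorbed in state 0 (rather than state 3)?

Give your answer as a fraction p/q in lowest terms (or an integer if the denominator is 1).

Let a_i = P(absorbed in 0 | start in state i).
Boundary conditions: a_0 = 1, a_3 = 0.
For each transient state i, a_i = sum_j P(i->j) * a_j:
  a_1 = 1/2*a_0 + 2/5*a_1 + 0*a_2 + 1/10*a_3
  a_2 = 1/10*a_0 + 7/10*a_1 + 0*a_2 + 1/5*a_3

Substituting a_0 = 1 and a_3 = 0, rearrange to (I - Q) a = r where r[i] = P(i -> 0):
  [3/5, 0] . (a_1, a_2) = 1/2
  [-7/10, 1] . (a_1, a_2) = 1/10

Solving yields:
  a_1 = 5/6
  a_2 = 41/60

Starting state is 1, so the absorption probability is a_1 = 5/6.

Answer: 5/6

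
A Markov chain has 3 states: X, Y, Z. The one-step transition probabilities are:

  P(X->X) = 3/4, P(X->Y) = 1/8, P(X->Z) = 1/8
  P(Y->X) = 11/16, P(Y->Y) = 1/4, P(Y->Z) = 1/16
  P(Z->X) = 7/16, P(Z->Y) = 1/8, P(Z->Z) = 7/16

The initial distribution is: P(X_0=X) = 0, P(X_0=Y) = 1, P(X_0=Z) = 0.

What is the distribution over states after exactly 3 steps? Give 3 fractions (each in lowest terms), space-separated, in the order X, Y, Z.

Propagating the distribution step by step (d_{t+1} = d_t * P):
d_0 = (X=0, Y=1, Z=0)
  d_1[X] = 0*3/4 + 1*11/16 + 0*7/16 = 11/16
  d_1[Y] = 0*1/8 + 1*1/4 + 0*1/8 = 1/4
  d_1[Z] = 0*1/8 + 1*1/16 + 0*7/16 = 1/16
d_1 = (X=11/16, Y=1/4, Z=1/16)
  d_2[X] = 11/16*3/4 + 1/4*11/16 + 1/16*7/16 = 183/256
  d_2[Y] = 11/16*1/8 + 1/4*1/4 + 1/16*1/8 = 5/32
  d_2[Z] = 11/16*1/8 + 1/4*1/16 + 1/16*7/16 = 33/256
d_2 = (X=183/256, Y=5/32, Z=33/256)
  d_3[X] = 183/256*3/4 + 5/32*11/16 + 33/256*7/16 = 2867/4096
  d_3[Y] = 183/256*1/8 + 5/32*1/4 + 33/256*1/8 = 37/256
  d_3[Z] = 183/256*1/8 + 5/32*1/16 + 33/256*7/16 = 637/4096
d_3 = (X=2867/4096, Y=37/256, Z=637/4096)

Answer: 2867/4096 37/256 637/4096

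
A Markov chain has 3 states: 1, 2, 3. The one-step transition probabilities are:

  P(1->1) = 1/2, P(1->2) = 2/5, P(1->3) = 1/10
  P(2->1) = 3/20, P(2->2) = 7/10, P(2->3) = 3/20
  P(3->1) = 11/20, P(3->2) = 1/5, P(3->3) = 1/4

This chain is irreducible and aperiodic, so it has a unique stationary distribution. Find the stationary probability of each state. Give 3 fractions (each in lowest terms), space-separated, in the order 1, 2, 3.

The stationary distribution satisfies pi = pi * P, i.e.:
  pi_1 = 1/2*pi_1 + 3/20*pi_2 + 11/20*pi_3
  pi_2 = 2/5*pi_1 + 7/10*pi_2 + 1/5*pi_3
  pi_3 = 1/10*pi_1 + 3/20*pi_2 + 1/4*pi_3
with normalization: pi_1 + pi_2 + pi_3 = 1.

Using the first 2 balance equations plus normalization, the linear system A*pi = b is:
  [-1/2, 3/20, 11/20] . pi = 0
  [2/5, -3/10, 1/5] . pi = 0
  [1, 1, 1] . pi = 1

Solving yields:
  pi_1 = 39/121
  pi_2 = 64/121
  pi_3 = 18/121

Verification (pi * P):
  39/121*1/2 + 64/121*3/20 + 18/121*11/20 = 39/121 = pi_1  (ok)
  39/121*2/5 + 64/121*7/10 + 18/121*1/5 = 64/121 = pi_2  (ok)
  39/121*1/10 + 64/121*3/20 + 18/121*1/4 = 18/121 = pi_3  (ok)

Answer: 39/121 64/121 18/121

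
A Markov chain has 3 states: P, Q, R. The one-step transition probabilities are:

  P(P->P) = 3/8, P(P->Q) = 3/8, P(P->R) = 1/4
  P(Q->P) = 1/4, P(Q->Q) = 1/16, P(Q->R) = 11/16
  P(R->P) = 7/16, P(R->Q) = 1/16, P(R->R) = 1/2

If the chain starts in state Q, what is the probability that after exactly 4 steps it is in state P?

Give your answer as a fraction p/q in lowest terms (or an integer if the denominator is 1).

Computing P^4 by repeated multiplication:
P^1 =
  P: [3/8, 3/8, 1/4]
  Q: [1/4, 1/16, 11/16]
  R: [7/16, 1/16, 1/2]
P^2 =
  P: [11/32, 23/128, 61/128]
  Q: [105/256, 9/64, 115/256]
  R: [51/128, 51/256, 103/256]
P^3 =
  P: [783/2048, 87/512, 917/2048]
  Q: [1579/4096, 781/4096, 217/512]
  R: [1537/4096, 383/2048, 1793/4096]
P^4 =
  P: [12509/32768, 5963/32768, 1787/4096]
  Q: [12375/32768, 11991/65536, 28795/65536]
  R: [24837/65536, 11781/65536, 14459/32768]

(P^4)[Q -> P] = 12375/32768

Answer: 12375/32768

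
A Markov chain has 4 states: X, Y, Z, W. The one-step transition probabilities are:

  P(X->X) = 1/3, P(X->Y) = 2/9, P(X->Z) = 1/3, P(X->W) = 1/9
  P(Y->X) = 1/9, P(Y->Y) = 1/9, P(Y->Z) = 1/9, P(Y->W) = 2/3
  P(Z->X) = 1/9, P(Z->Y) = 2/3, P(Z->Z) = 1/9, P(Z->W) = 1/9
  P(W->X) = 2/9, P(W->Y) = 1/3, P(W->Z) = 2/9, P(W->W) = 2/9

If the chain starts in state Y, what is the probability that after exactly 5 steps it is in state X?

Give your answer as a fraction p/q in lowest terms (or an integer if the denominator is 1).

Computing P^5 by repeated multiplication:
P^1 =
  X: [1/3, 2/9, 1/3, 1/9]
  Y: [1/9, 1/9, 1/9, 2/3]
  Z: [1/9, 2/3, 1/9, 1/9]
  W: [2/9, 1/3, 2/9, 2/9]
P^2 =
  X: [16/81, 29/81, 16/81, 20/81]
  Y: [17/81, 1/3, 17/81, 20/81]
  Z: [4/27, 17/81, 4/27, 40/81]
  W: [5/27, 25/81, 5/27, 26/81]
P^3 =
  X: [133/729, 217/729, 133/729, 82/243]
  Y: [5/27, 223/729, 5/27, 236/729]
  Z: [145/729, 233/729, 145/729, 206/729]
  W: [137/729, 223/729, 137/729, 232/729]
P^4 =
  X: [1241/6561, 673/2187, 1241/6561, 2060/6561]
  Y: [1235/6561, 2011/6561, 1235/6561, 2080/6561]
  Z: [1225/6561, 2011/6561, 1225/6561, 700/2187]
  W: [1235/6561, 2015/6561, 1235/6561, 692/2187]
P^5 =
  X: [3701/19683, 18127/59049, 3701/19683, 18716/59049]
  Y: [11111/59049, 18131/59049, 11111/59049, 6232/19683]
  Z: [11111/59049, 6037/19683, 11111/59049, 18716/59049]
  W: [11107/59049, 6041/19683, 11107/59049, 18712/59049]

(P^5)[Y -> X] = 11111/59049

Answer: 11111/59049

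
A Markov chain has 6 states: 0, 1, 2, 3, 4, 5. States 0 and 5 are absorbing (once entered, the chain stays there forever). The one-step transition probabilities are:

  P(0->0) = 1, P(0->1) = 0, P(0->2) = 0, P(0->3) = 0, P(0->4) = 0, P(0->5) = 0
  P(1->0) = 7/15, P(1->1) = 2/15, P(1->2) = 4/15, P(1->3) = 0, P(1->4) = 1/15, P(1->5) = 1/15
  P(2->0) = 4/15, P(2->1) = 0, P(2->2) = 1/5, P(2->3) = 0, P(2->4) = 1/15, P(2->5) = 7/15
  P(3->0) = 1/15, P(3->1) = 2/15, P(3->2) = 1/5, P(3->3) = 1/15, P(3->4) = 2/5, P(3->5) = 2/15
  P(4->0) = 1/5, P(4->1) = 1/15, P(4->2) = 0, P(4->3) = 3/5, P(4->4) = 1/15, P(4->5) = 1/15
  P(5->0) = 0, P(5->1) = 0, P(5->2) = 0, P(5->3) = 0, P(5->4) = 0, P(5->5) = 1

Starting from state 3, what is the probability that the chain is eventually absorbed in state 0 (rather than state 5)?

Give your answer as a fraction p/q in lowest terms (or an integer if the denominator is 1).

Answer: 10782/21289

Derivation:
Let a_i = P(absorbed in 0 | start in state i).
Boundary conditions: a_0 = 1, a_5 = 0.
For each transient state i, a_i = sum_j P(i->j) * a_j:
  a_1 = 7/15*a_0 + 2/15*a_1 + 4/15*a_2 + 0*a_3 + 1/15*a_4 + 1/15*a_5
  a_2 = 4/15*a_0 + 0*a_1 + 1/5*a_2 + 0*a_3 + 1/15*a_4 + 7/15*a_5
  a_3 = 1/15*a_0 + 2/15*a_1 + 1/5*a_2 + 1/15*a_3 + 2/5*a_4 + 2/15*a_5
  a_4 = 1/5*a_0 + 1/15*a_1 + 0*a_2 + 3/5*a_3 + 1/15*a_4 + 1/15*a_5

Substituting a_0 = 1 and a_5 = 0, rearrange to (I - Q) a = r where r[i] = P(i -> 0):
  [13/15, -4/15, 0, -1/15] . (a_1, a_2, a_3, a_4) = 7/15
  [0, 4/5, 0, -1/15] . (a_1, a_2, a_3, a_4) = 4/15
  [-2/15, -1/5, 14/15, -2/5] . (a_1, a_2, a_3, a_4) = 1/15
  [-1/15, 0, -3/5, 14/15] . (a_1, a_2, a_3, a_4) = 1/5

Solving yields:
  a_1 = 14935/21289
  a_2 = 8143/21289
  a_3 = 10782/21289
  a_4 = 12560/21289

Starting state is 3, so the absorption probability is a_3 = 10782/21289.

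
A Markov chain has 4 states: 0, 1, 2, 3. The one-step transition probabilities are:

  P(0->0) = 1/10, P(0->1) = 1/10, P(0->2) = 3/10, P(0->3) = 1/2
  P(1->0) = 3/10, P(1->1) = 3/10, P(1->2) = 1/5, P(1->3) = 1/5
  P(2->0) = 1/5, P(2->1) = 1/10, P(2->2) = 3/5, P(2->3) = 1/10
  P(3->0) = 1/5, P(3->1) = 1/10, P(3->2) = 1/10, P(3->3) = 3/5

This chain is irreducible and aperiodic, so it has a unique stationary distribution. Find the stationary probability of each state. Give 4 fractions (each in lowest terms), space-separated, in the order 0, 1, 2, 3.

Answer: 17/88 1/8 133/440 167/440

Derivation:
The stationary distribution satisfies pi = pi * P, i.e.:
  pi_0 = 1/10*pi_0 + 3/10*pi_1 + 1/5*pi_2 + 1/5*pi_3
  pi_1 = 1/10*pi_0 + 3/10*pi_1 + 1/10*pi_2 + 1/10*pi_3
  pi_2 = 3/10*pi_0 + 1/5*pi_1 + 3/5*pi_2 + 1/10*pi_3
  pi_3 = 1/2*pi_0 + 1/5*pi_1 + 1/10*pi_2 + 3/5*pi_3
with normalization: pi_0 + pi_1 + pi_2 + pi_3 = 1.

Using the first 3 balance equations plus normalization, the linear system A*pi = b is:
  [-9/10, 3/10, 1/5, 1/5] . pi = 0
  [1/10, -7/10, 1/10, 1/10] . pi = 0
  [3/10, 1/5, -2/5, 1/10] . pi = 0
  [1, 1, 1, 1] . pi = 1

Solving yields:
  pi_0 = 17/88
  pi_1 = 1/8
  pi_2 = 133/440
  pi_3 = 167/440

Verification (pi * P):
  17/88*1/10 + 1/8*3/10 + 133/440*1/5 + 167/440*1/5 = 17/88 = pi_0  (ok)
  17/88*1/10 + 1/8*3/10 + 133/440*1/10 + 167/440*1/10 = 1/8 = pi_1  (ok)
  17/88*3/10 + 1/8*1/5 + 133/440*3/5 + 167/440*1/10 = 133/440 = pi_2  (ok)
  17/88*1/2 + 1/8*1/5 + 133/440*1/10 + 167/440*3/5 = 167/440 = pi_3  (ok)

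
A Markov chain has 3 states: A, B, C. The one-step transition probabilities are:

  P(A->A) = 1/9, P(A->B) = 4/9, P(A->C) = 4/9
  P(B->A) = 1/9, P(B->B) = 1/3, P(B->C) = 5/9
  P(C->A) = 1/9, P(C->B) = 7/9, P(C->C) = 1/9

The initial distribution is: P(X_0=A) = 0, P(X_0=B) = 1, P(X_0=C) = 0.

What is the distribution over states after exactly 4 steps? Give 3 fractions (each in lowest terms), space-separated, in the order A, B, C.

Propagating the distribution step by step (d_{t+1} = d_t * P):
d_0 = (A=0, B=1, C=0)
  d_1[A] = 0*1/9 + 1*1/9 + 0*1/9 = 1/9
  d_1[B] = 0*4/9 + 1*1/3 + 0*7/9 = 1/3
  d_1[C] = 0*4/9 + 1*5/9 + 0*1/9 = 5/9
d_1 = (A=1/9, B=1/3, C=5/9)
  d_2[A] = 1/9*1/9 + 1/3*1/9 + 5/9*1/9 = 1/9
  d_2[B] = 1/9*4/9 + 1/3*1/3 + 5/9*7/9 = 16/27
  d_2[C] = 1/9*4/9 + 1/3*5/9 + 5/9*1/9 = 8/27
d_2 = (A=1/9, B=16/27, C=8/27)
  d_3[A] = 1/9*1/9 + 16/27*1/9 + 8/27*1/9 = 1/9
  d_3[B] = 1/9*4/9 + 16/27*1/3 + 8/27*7/9 = 116/243
  d_3[C] = 1/9*4/9 + 16/27*5/9 + 8/27*1/9 = 100/243
d_3 = (A=1/9, B=116/243, C=100/243)
  d_4[A] = 1/9*1/9 + 116/243*1/9 + 100/243*1/9 = 1/9
  d_4[B] = 1/9*4/9 + 116/243*1/3 + 100/243*7/9 = 1156/2187
  d_4[C] = 1/9*4/9 + 116/243*5/9 + 100/243*1/9 = 788/2187
d_4 = (A=1/9, B=1156/2187, C=788/2187)

Answer: 1/9 1156/2187 788/2187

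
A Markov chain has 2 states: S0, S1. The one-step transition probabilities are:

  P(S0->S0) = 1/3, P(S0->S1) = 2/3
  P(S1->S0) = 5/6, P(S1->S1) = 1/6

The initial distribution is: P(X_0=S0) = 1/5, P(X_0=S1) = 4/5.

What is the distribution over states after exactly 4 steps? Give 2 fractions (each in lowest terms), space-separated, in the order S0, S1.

Propagating the distribution step by step (d_{t+1} = d_t * P):
d_0 = (S0=1/5, S1=4/5)
  d_1[S0] = 1/5*1/3 + 4/5*5/6 = 11/15
  d_1[S1] = 1/5*2/3 + 4/5*1/6 = 4/15
d_1 = (S0=11/15, S1=4/15)
  d_2[S0] = 11/15*1/3 + 4/15*5/6 = 7/15
  d_2[S1] = 11/15*2/3 + 4/15*1/6 = 8/15
d_2 = (S0=7/15, S1=8/15)
  d_3[S0] = 7/15*1/3 + 8/15*5/6 = 3/5
  d_3[S1] = 7/15*2/3 + 8/15*1/6 = 2/5
d_3 = (S0=3/5, S1=2/5)
  d_4[S0] = 3/5*1/3 + 2/5*5/6 = 8/15
  d_4[S1] = 3/5*2/3 + 2/5*1/6 = 7/15
d_4 = (S0=8/15, S1=7/15)

Answer: 8/15 7/15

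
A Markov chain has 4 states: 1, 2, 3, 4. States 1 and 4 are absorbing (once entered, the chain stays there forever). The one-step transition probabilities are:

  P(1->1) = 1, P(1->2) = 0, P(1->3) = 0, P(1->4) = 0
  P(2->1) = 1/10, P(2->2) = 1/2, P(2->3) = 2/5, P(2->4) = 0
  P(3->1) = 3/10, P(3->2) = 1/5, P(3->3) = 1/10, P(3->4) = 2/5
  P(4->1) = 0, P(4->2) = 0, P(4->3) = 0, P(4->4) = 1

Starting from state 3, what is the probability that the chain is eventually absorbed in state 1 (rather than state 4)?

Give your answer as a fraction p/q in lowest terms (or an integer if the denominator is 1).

Answer: 17/37

Derivation:
Let a_i = P(absorbed in 1 | start in state i).
Boundary conditions: a_1 = 1, a_4 = 0.
For each transient state i, a_i = sum_j P(i->j) * a_j:
  a_2 = 1/10*a_1 + 1/2*a_2 + 2/5*a_3 + 0*a_4
  a_3 = 3/10*a_1 + 1/5*a_2 + 1/10*a_3 + 2/5*a_4

Substituting a_1 = 1 and a_4 = 0, rearrange to (I - Q) a = r where r[i] = P(i -> 1):
  [1/2, -2/5] . (a_2, a_3) = 1/10
  [-1/5, 9/10] . (a_2, a_3) = 3/10

Solving yields:
  a_2 = 21/37
  a_3 = 17/37

Starting state is 3, so the absorption probability is a_3 = 17/37.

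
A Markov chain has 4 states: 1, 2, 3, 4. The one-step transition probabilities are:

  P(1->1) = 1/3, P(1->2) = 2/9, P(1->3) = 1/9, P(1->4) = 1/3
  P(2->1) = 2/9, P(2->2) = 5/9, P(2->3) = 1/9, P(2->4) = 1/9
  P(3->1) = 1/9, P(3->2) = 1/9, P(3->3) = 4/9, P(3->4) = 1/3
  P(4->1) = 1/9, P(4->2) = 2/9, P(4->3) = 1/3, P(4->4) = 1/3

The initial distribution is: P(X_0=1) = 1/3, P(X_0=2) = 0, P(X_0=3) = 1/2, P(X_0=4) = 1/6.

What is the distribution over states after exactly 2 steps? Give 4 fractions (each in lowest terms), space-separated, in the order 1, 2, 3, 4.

Propagating the distribution step by step (d_{t+1} = d_t * P):
d_0 = (1=1/3, 2=0, 3=1/2, 4=1/6)
  d_1[1] = 1/3*1/3 + 0*2/9 + 1/2*1/9 + 1/6*1/9 = 5/27
  d_1[2] = 1/3*2/9 + 0*5/9 + 1/2*1/9 + 1/6*2/9 = 1/6
  d_1[3] = 1/3*1/9 + 0*1/9 + 1/2*4/9 + 1/6*1/3 = 17/54
  d_1[4] = 1/3*1/3 + 0*1/9 + 1/2*1/3 + 1/6*1/3 = 1/3
d_1 = (1=5/27, 2=1/6, 3=17/54, 4=1/3)
  d_2[1] = 5/27*1/3 + 1/6*2/9 + 17/54*1/9 + 1/3*1/9 = 83/486
  d_2[2] = 5/27*2/9 + 1/6*5/9 + 17/54*1/9 + 1/3*2/9 = 59/243
  d_2[3] = 5/27*1/9 + 1/6*1/9 + 17/54*4/9 + 1/3*1/3 = 47/162
  d_2[4] = 5/27*1/3 + 1/6*1/9 + 17/54*1/3 + 1/3*1/3 = 8/27
d_2 = (1=83/486, 2=59/243, 3=47/162, 4=8/27)

Answer: 83/486 59/243 47/162 8/27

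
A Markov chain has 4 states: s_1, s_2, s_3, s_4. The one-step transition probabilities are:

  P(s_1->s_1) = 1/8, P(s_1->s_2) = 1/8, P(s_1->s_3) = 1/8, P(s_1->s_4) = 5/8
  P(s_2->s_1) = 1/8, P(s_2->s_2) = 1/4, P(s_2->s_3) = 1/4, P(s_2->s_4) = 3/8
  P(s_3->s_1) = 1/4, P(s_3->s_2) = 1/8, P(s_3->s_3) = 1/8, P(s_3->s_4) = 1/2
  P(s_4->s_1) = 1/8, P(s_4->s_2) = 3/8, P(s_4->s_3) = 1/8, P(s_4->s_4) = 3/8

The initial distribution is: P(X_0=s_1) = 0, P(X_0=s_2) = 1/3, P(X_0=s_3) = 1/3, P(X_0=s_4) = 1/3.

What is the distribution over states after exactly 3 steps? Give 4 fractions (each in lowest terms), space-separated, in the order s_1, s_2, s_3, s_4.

Answer: 37/256 205/768 121/768 331/768

Derivation:
Propagating the distribution step by step (d_{t+1} = d_t * P):
d_0 = (s_1=0, s_2=1/3, s_3=1/3, s_4=1/3)
  d_1[s_1] = 0*1/8 + 1/3*1/8 + 1/3*1/4 + 1/3*1/8 = 1/6
  d_1[s_2] = 0*1/8 + 1/3*1/4 + 1/3*1/8 + 1/3*3/8 = 1/4
  d_1[s_3] = 0*1/8 + 1/3*1/4 + 1/3*1/8 + 1/3*1/8 = 1/6
  d_1[s_4] = 0*5/8 + 1/3*3/8 + 1/3*1/2 + 1/3*3/8 = 5/12
d_1 = (s_1=1/6, s_2=1/4, s_3=1/6, s_4=5/12)
  d_2[s_1] = 1/6*1/8 + 1/4*1/8 + 1/6*1/4 + 5/12*1/8 = 7/48
  d_2[s_2] = 1/6*1/8 + 1/4*1/4 + 1/6*1/8 + 5/12*3/8 = 25/96
  d_2[s_3] = 1/6*1/8 + 1/4*1/4 + 1/6*1/8 + 5/12*1/8 = 5/32
  d_2[s_4] = 1/6*5/8 + 1/4*3/8 + 1/6*1/2 + 5/12*3/8 = 7/16
d_2 = (s_1=7/48, s_2=25/96, s_3=5/32, s_4=7/16)
  d_3[s_1] = 7/48*1/8 + 25/96*1/8 + 5/32*1/4 + 7/16*1/8 = 37/256
  d_3[s_2] = 7/48*1/8 + 25/96*1/4 + 5/32*1/8 + 7/16*3/8 = 205/768
  d_3[s_3] = 7/48*1/8 + 25/96*1/4 + 5/32*1/8 + 7/16*1/8 = 121/768
  d_3[s_4] = 7/48*5/8 + 25/96*3/8 + 5/32*1/2 + 7/16*3/8 = 331/768
d_3 = (s_1=37/256, s_2=205/768, s_3=121/768, s_4=331/768)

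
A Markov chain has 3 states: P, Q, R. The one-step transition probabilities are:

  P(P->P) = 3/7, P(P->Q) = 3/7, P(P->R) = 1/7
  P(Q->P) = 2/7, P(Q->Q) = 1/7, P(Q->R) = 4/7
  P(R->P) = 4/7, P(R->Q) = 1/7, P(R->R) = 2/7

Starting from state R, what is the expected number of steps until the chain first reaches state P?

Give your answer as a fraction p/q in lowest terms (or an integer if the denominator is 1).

Answer: 49/26

Derivation:
Let h_i = expected steps to first reach P from state i.
Boundary: h_P = 0.
First-step equations for the other states:
  h_Q = 1 + 2/7*h_P + 1/7*h_Q + 4/7*h_R
  h_R = 1 + 4/7*h_P + 1/7*h_Q + 2/7*h_R

Substituting h_P = 0 and rearranging gives the linear system (I - Q) h = 1:
  [6/7, -4/7] . (h_Q, h_R) = 1
  [-1/7, 5/7] . (h_Q, h_R) = 1

Solving yields:
  h_Q = 63/26
  h_R = 49/26

Starting state is R, so the expected hitting time is h_R = 49/26.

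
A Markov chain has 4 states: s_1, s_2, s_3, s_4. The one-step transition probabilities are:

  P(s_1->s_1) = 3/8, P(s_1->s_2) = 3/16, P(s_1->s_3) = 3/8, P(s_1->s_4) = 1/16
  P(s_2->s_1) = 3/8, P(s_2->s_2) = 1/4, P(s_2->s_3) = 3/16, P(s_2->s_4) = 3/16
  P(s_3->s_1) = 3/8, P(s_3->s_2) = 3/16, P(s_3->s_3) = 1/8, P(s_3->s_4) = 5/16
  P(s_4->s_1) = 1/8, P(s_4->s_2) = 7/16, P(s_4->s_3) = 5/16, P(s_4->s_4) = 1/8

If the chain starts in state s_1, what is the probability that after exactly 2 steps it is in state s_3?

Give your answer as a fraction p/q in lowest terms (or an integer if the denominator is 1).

Computing P^2 by repeated multiplication:
P^1 =
  s_1: [3/8, 3/16, 3/8, 1/16]
  s_2: [3/8, 1/4, 3/16, 3/16]
  s_3: [3/8, 3/16, 1/8, 5/16]
  s_4: [1/8, 7/16, 5/16, 1/8]
P^2 =
  s_1: [23/64, 55/256, 31/128, 47/256]
  s_2: [21/64, 1/4, 69/256, 39/256]
  s_3: [19/64, 71/256, 37/128, 35/256]
  s_4: [11/32, 63/256, 53/256, 13/64]

(P^2)[s_1 -> s_3] = 31/128

Answer: 31/128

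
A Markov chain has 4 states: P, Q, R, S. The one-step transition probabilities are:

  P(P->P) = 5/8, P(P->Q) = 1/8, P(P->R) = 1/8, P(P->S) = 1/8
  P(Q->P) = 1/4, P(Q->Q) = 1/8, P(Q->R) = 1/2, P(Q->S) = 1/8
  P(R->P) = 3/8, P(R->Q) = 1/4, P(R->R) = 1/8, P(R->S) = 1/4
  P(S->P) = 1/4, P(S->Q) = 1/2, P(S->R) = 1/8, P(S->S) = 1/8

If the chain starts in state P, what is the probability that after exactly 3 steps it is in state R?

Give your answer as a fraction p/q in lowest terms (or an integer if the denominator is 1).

Answer: 25/128

Derivation:
Computing P^3 by repeated multiplication:
P^1 =
  P: [5/8, 1/8, 1/8, 1/8]
  Q: [1/4, 1/8, 1/2, 1/8]
  R: [3/8, 1/4, 1/8, 1/4]
  S: [1/4, 1/2, 1/8, 1/8]
P^2 =
  P: [1/2, 3/16, 11/64, 9/64]
  Q: [13/32, 15/64, 11/64, 3/16]
  R: [13/32, 15/64, 7/32, 9/64]
  S: [23/64, 3/16, 5/16, 9/64]
P^3 =
  P: [235/512, 51/256, 25/128, 75/512]
  Q: [217/512, 111/512, 109/512, 75/512]
  R: [55/128, 105/512, 109/512, 39/256]
  S: [217/512, 111/512, 25/128, 21/128]

(P^3)[P -> R] = 25/128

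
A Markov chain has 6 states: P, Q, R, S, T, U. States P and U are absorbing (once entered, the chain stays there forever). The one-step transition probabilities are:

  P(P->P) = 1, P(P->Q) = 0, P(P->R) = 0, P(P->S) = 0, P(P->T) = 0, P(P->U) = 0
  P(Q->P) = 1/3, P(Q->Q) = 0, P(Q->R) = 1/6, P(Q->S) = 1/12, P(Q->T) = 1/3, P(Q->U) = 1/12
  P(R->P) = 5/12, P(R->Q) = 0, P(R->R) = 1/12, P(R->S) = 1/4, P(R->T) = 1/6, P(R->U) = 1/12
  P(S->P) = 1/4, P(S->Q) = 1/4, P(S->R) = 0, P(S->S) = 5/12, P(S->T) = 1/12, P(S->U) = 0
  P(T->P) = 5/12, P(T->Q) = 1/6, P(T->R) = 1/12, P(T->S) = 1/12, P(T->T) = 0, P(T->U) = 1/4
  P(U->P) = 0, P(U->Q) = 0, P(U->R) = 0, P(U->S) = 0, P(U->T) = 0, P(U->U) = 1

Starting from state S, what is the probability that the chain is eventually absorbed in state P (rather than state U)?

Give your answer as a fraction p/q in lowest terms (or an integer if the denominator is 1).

Let a_i = P(absorbed in P | start in state i).
Boundary conditions: a_P = 1, a_U = 0.
For each transient state i, a_i = sum_j P(i->j) * a_j:
  a_Q = 1/3*a_P + 0*a_Q + 1/6*a_R + 1/12*a_S + 1/3*a_T + 1/12*a_U
  a_R = 5/12*a_P + 0*a_Q + 1/12*a_R + 1/4*a_S + 1/6*a_T + 1/12*a_U
  a_S = 1/4*a_P + 1/4*a_Q + 0*a_R + 5/12*a_S + 1/12*a_T + 0*a_U
  a_T = 5/12*a_P + 1/6*a_Q + 1/12*a_R + 1/12*a_S + 0*a_T + 1/4*a_U

Substituting a_P = 1 and a_U = 0, rearrange to (I - Q) a = r where r[i] = P(i -> P):
  [1, -1/6, -1/12, -1/3] . (a_Q, a_R, a_S, a_T) = 1/3
  [0, 11/12, -1/4, -1/6] . (a_Q, a_R, a_S, a_T) = 5/12
  [-1/4, 0, 7/12, -1/12] . (a_Q, a_R, a_S, a_T) = 1/4
  [-1/6, -1/12, -1/12, 1] . (a_Q, a_R, a_S, a_T) = 5/12

Solving yields:
  a_Q = 711/926
  a_R = 376/463
  a_S = 396/463
  a_T = 633/926

Starting state is S, so the absorption probability is a_S = 396/463.

Answer: 396/463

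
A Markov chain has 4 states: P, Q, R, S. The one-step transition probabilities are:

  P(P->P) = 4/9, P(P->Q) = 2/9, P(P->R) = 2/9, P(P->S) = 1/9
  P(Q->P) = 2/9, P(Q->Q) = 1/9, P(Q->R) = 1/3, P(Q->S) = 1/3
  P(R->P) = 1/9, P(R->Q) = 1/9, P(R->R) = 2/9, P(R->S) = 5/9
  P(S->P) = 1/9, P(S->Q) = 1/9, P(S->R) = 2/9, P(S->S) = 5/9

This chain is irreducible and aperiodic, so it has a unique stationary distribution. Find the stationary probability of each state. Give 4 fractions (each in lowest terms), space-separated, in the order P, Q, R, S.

The stationary distribution satisfies pi = pi * P, i.e.:
  pi_P = 4/9*pi_P + 2/9*pi_Q + 1/9*pi_R + 1/9*pi_S
  pi_Q = 2/9*pi_P + 1/9*pi_Q + 1/9*pi_R + 1/9*pi_S
  pi_R = 2/9*pi_P + 1/3*pi_Q + 2/9*pi_R + 2/9*pi_S
  pi_S = 1/9*pi_P + 1/3*pi_Q + 5/9*pi_R + 5/9*pi_S
with normalization: pi_P + pi_Q + pi_R + pi_S = 1.

Using the first 3 balance equations plus normalization, the linear system A*pi = b is:
  [-5/9, 2/9, 1/9, 1/9] . pi = 0
  [2/9, -8/9, 1/9, 1/9] . pi = 0
  [2/9, 1/3, -7/9, 2/9] . pi = 0
  [1, 1, 1, 1] . pi = 1

Solving yields:
  pi_P = 10/53
  pi_Q = 7/53
  pi_R = 113/477
  pi_S = 211/477

Verification (pi * P):
  10/53*4/9 + 7/53*2/9 + 113/477*1/9 + 211/477*1/9 = 10/53 = pi_P  (ok)
  10/53*2/9 + 7/53*1/9 + 113/477*1/9 + 211/477*1/9 = 7/53 = pi_Q  (ok)
  10/53*2/9 + 7/53*1/3 + 113/477*2/9 + 211/477*2/9 = 113/477 = pi_R  (ok)
  10/53*1/9 + 7/53*1/3 + 113/477*5/9 + 211/477*5/9 = 211/477 = pi_S  (ok)

Answer: 10/53 7/53 113/477 211/477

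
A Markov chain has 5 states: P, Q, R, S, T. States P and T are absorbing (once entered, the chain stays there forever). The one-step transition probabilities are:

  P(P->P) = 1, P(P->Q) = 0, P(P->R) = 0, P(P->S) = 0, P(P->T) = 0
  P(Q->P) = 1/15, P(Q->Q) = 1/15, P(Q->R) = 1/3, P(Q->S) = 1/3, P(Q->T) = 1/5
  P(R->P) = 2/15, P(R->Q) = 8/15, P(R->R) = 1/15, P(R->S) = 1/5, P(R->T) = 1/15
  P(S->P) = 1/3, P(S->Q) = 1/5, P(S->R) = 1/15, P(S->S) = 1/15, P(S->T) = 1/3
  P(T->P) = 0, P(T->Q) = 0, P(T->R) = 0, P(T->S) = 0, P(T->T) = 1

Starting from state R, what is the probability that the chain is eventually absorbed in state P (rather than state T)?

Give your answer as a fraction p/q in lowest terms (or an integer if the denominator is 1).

Let a_i = P(absorbed in P | start in state i).
Boundary conditions: a_P = 1, a_T = 0.
For each transient state i, a_i = sum_j P(i->j) * a_j:
  a_Q = 1/15*a_P + 1/15*a_Q + 1/3*a_R + 1/3*a_S + 1/5*a_T
  a_R = 2/15*a_P + 8/15*a_Q + 1/15*a_R + 1/5*a_S + 1/15*a_T
  a_S = 1/3*a_P + 1/5*a_Q + 1/15*a_R + 1/15*a_S + 1/3*a_T

Substituting a_P = 1 and a_T = 0, rearrange to (I - Q) a = r where r[i] = P(i -> P):
  [14/15, -1/3, -1/3] . (a_Q, a_R, a_S) = 1/15
  [-8/15, 14/15, -1/5] . (a_Q, a_R, a_S) = 2/15
  [-1/5, -1/15, 14/15] . (a_Q, a_R, a_S) = 1/3

Solving yields:
  a_Q = 768/1847
  a_R = 893/1847
  a_S = 888/1847

Starting state is R, so the absorption probability is a_R = 893/1847.

Answer: 893/1847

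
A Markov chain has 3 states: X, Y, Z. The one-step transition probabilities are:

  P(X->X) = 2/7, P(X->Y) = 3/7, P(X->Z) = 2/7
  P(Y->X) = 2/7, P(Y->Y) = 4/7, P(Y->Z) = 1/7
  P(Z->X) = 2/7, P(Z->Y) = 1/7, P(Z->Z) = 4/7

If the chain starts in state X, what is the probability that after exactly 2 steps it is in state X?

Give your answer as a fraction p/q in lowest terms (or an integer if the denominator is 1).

Answer: 2/7

Derivation:
Computing P^2 by repeated multiplication:
P^1 =
  X: [2/7, 3/7, 2/7]
  Y: [2/7, 4/7, 1/7]
  Z: [2/7, 1/7, 4/7]
P^2 =
  X: [2/7, 20/49, 15/49]
  Y: [2/7, 23/49, 12/49]
  Z: [2/7, 2/7, 3/7]

(P^2)[X -> X] = 2/7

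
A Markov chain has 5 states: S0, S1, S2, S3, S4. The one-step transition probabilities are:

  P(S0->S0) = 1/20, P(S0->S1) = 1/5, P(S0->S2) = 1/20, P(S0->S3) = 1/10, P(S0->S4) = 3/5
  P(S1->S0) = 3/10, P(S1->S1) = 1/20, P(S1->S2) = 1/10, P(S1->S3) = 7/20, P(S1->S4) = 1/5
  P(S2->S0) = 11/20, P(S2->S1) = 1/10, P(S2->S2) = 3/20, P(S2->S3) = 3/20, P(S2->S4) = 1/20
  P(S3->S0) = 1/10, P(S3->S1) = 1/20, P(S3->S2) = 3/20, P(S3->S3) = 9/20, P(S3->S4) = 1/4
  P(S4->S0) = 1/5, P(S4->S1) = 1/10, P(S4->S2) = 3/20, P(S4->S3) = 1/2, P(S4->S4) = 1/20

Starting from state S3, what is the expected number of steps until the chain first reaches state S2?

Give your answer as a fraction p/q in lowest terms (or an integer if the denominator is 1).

Let h_i = expected steps to first reach S2 from state i.
Boundary: h_S2 = 0.
First-step equations for the other states:
  h_S0 = 1 + 1/20*h_S0 + 1/5*h_S1 + 1/20*h_S2 + 1/10*h_S3 + 3/5*h_S4
  h_S1 = 1 + 3/10*h_S0 + 1/20*h_S1 + 1/10*h_S2 + 7/20*h_S3 + 1/5*h_S4
  h_S3 = 1 + 1/10*h_S0 + 1/20*h_S1 + 3/20*h_S2 + 9/20*h_S3 + 1/4*h_S4
  h_S4 = 1 + 1/5*h_S0 + 1/10*h_S1 + 3/20*h_S2 + 1/2*h_S3 + 1/20*h_S4

Substituting h_S2 = 0 and rearranging gives the linear system (I - Q) h = 1:
  [19/20, -1/5, -1/10, -3/5] . (h_S0, h_S1, h_S3, h_S4) = 1
  [-3/10, 19/20, -7/20, -1/5] . (h_S0, h_S1, h_S3, h_S4) = 1
  [-1/10, -1/20, 11/20, -1/4] . (h_S0, h_S1, h_S3, h_S4) = 1
  [-1/5, -1/10, -1/2, 19/20] . (h_S0, h_S1, h_S3, h_S4) = 1

Solving yields:
  h_S0 = 105520/12599
  h_S1 = 101890/12599
  h_S3 = 95110/12599
  h_S4 = 96260/12599

Starting state is S3, so the expected hitting time is h_S3 = 95110/12599.

Answer: 95110/12599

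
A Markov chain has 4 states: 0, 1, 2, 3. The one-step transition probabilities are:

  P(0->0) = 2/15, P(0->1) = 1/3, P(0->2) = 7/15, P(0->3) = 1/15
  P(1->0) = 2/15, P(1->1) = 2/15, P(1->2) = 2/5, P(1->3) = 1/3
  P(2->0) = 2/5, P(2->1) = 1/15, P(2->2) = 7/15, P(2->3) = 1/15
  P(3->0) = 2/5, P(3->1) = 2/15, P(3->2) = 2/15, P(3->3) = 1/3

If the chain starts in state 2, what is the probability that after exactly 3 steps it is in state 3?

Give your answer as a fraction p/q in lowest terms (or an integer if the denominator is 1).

Answer: 481/3375

Derivation:
Computing P^3 by repeated multiplication:
P^1 =
  0: [2/15, 1/3, 7/15, 1/15]
  1: [2/15, 2/15, 2/5, 1/3]
  2: [2/5, 1/15, 7/15, 1/15]
  3: [2/5, 2/15, 2/15, 1/3]
P^2 =
  0: [62/225, 29/225, 19/45, 13/75]
  1: [74/225, 2/15, 26/75, 43/225]
  2: [62/225, 41/225, 11/25, 23/225]
  3: [58/225, 46/225, 26/75, 43/225]
P^3 =
  0: [986/3375, 541/3375, 1351/3375, 497/3375]
  1: [934/3375, 22/125, 266/675, 517/3375]
  2: [938/3375, 179/1125, 473/1125, 481/3375]
  3: [934/3375, 182/1125, 146/375, 581/3375]

(P^3)[2 -> 3] = 481/3375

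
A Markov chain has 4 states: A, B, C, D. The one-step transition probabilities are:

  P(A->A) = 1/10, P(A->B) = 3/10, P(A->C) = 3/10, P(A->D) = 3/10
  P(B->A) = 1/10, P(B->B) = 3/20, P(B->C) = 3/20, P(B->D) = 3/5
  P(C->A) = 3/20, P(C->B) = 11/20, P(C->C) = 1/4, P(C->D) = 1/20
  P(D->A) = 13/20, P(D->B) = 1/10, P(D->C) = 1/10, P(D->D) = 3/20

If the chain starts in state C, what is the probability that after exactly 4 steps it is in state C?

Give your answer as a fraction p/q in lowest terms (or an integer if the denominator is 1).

Computing P^4 by repeated multiplication:
P^1 =
  A: [1/10, 3/10, 3/10, 3/10]
  B: [1/10, 3/20, 3/20, 3/5]
  C: [3/20, 11/20, 1/4, 1/20]
  D: [13/20, 1/10, 1/10, 3/20]
P^2 =
  A: [7/25, 27/100, 9/50, 27/100]
  B: [7/16, 39/200, 3/20, 87/400]
  C: [7/50, 27/100, 39/200, 79/200]
  D: [3/16, 7/25, 1/4, 113/400]
P^3 =
  A: [103/400, 501/2000, 393/2000, 591/2000]
  B: [1817/8000, 1059/4000, 879/4000, 2307/8000]
  C: [327/1000, 917/4000, 683/4000, 273/1000]
  D: [2143/8000, 33/125, 189/1000, 2233/8000]
P^4 =
  A: [5447/20000, 5049/20000, 387/2000, 2817/10000]
  B: [8627/32000, 5151/20000, 1533/8000, 44997/160000]
  C: [4139/16000, 2537/10000, 8099/40000, 22811/80000]
  D: [1683/6400, 10073/40000, 1561/8000, 46413/160000]

(P^4)[C -> C] = 8099/40000

Answer: 8099/40000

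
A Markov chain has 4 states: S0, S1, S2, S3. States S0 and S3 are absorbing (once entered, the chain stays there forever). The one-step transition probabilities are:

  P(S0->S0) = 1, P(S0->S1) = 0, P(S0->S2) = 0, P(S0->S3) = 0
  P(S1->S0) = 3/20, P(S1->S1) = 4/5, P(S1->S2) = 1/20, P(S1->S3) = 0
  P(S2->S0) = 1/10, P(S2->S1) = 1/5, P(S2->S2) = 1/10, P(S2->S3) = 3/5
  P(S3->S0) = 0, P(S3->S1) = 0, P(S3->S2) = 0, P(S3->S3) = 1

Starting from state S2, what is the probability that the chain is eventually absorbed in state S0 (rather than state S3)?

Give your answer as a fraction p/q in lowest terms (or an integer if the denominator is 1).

Let a_i = P(absorbed in S0 | start in state i).
Boundary conditions: a_S0 = 1, a_S3 = 0.
For each transient state i, a_i = sum_j P(i->j) * a_j:
  a_S1 = 3/20*a_S0 + 4/5*a_S1 + 1/20*a_S2 + 0*a_S3
  a_S2 = 1/10*a_S0 + 1/5*a_S1 + 1/10*a_S2 + 3/5*a_S3

Substituting a_S0 = 1 and a_S3 = 0, rearrange to (I - Q) a = r where r[i] = P(i -> S0):
  [1/5, -1/20] . (a_S1, a_S2) = 3/20
  [-1/5, 9/10] . (a_S1, a_S2) = 1/10

Solving yields:
  a_S1 = 14/17
  a_S2 = 5/17

Starting state is S2, so the absorption probability is a_S2 = 5/17.

Answer: 5/17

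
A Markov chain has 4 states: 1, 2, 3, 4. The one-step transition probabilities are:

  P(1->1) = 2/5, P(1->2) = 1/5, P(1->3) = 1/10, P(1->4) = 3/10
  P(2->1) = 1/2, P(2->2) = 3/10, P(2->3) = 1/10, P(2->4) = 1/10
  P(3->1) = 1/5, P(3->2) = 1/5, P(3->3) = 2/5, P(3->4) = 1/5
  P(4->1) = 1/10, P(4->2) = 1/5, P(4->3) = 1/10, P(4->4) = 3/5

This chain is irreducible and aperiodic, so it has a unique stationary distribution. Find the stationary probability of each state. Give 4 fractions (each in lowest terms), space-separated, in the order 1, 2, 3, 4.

The stationary distribution satisfies pi = pi * P, i.e.:
  pi_1 = 2/5*pi_1 + 1/2*pi_2 + 1/5*pi_3 + 1/10*pi_4
  pi_2 = 1/5*pi_1 + 3/10*pi_2 + 1/5*pi_3 + 1/5*pi_4
  pi_3 = 1/10*pi_1 + 1/10*pi_2 + 2/5*pi_3 + 1/10*pi_4
  pi_4 = 3/10*pi_1 + 1/10*pi_2 + 1/5*pi_3 + 3/5*pi_4
with normalization: pi_1 + pi_2 + pi_3 + pi_4 = 1.

Using the first 3 balance equations plus normalization, the linear system A*pi = b is:
  [-3/5, 1/2, 1/5, 1/10] . pi = 0
  [1/5, -7/10, 1/5, 1/5] . pi = 0
  [1/10, 1/10, -3/5, 1/10] . pi = 0
  [1, 1, 1, 1] . pi = 1

Solving yields:
  pi_1 = 128/441
  pi_2 = 2/9
  pi_3 = 1/7
  pi_4 = 152/441

Verification (pi * P):
  128/441*2/5 + 2/9*1/2 + 1/7*1/5 + 152/441*1/10 = 128/441 = pi_1  (ok)
  128/441*1/5 + 2/9*3/10 + 1/7*1/5 + 152/441*1/5 = 2/9 = pi_2  (ok)
  128/441*1/10 + 2/9*1/10 + 1/7*2/5 + 152/441*1/10 = 1/7 = pi_3  (ok)
  128/441*3/10 + 2/9*1/10 + 1/7*1/5 + 152/441*3/5 = 152/441 = pi_4  (ok)

Answer: 128/441 2/9 1/7 152/441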